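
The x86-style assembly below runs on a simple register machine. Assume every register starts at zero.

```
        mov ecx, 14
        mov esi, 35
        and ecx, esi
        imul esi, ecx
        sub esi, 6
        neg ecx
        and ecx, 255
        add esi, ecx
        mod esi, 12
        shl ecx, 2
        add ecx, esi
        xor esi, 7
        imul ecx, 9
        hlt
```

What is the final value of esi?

ecx=14
esi=35
ecx=14&35=2
esi=35*2=70
esi=70-6=64
ecx=-(2)=-2
ecx=(-2)&255=254
esi=64+254=318
esi=318%12=6
ecx=254<<2=1016
ecx=1016+6=1022
esi=6^7=1
ecx=1022*9=9198
halt.

1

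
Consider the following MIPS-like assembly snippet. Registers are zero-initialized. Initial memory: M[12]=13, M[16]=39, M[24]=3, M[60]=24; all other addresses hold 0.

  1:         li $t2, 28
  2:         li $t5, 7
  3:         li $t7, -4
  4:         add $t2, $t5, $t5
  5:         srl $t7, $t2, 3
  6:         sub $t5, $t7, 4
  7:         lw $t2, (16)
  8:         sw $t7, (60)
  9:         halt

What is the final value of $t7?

1

$t2=28
$t5=7
$t7=-4
$t2=7+7=14
$t7=14>>3=1
$t5=1-4=-3
$t2=M[16]=39
sw $t7, (60) → M[60]=1
halt.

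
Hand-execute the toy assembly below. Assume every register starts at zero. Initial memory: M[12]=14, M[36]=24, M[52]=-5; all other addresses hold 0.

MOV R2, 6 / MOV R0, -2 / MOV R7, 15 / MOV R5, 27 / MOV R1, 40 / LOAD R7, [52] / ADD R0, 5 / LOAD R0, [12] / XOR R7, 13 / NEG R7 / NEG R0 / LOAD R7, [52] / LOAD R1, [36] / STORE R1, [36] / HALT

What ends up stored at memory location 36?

after MOV R2, 6: R2=6
after MOV R0, -2: R0=-2
after MOV R7, 15: R7=15
after MOV R5, 27: R5=27
after MOV R1, 40: R1=40
after LOAD R7, [52]: R7=M[52]=-5
after ADD R0, 5: R0=(-2)+5=3
after LOAD R0, [12]: R0=M[12]=14
after XOR R7, 13: R7=(-5)^13=-10
after NEG R7: R7=-(-10)=10
after NEG R0: R0=-(14)=-14
after LOAD R7, [52]: R7=M[52]=-5
after LOAD R1, [36]: R1=M[36]=24
STORE R1, [36] → M[36]=24
halt.

24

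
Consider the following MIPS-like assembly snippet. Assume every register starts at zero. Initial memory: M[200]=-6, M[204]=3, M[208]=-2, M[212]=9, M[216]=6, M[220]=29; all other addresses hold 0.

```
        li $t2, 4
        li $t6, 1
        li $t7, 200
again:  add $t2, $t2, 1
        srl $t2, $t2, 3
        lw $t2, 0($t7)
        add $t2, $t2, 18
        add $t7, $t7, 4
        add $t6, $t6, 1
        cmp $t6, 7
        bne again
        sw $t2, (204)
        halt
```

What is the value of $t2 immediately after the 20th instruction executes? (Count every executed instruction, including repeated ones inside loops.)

22

li $t2, 4 → $t2=4
li $t6, 1 → $t6=1
li $t7, 200 → $t7=200
add $t2, $t2, 1 → $t2=4+1=5
srl $t2, $t2, 3 → $t2=5>>3=0
lw $t2, 0($t7) → $t2=M[200]=-6
add $t2, $t2, 18 → $t2=(-6)+18=12
add $t7, $t7, 4 → $t7=200+4=204
add $t6, $t6, 1 → $t6=1+1=2
cmp $t6, 7  (cmp 2,7)
bne again: taken
add $t2, $t2, 1 → $t2=12+1=13
srl $t2, $t2, 3 → $t2=13>>3=1
lw $t2, 0($t7) → $t2=M[204]=3
add $t2, $t2, 18 → $t2=3+18=21
add $t7, $t7, 4 → $t7=204+4=208
add $t6, $t6, 1 → $t6=2+1=3
cmp $t6, 7  (cmp 3,7)
bne again: taken
add $t2, $t2, 1 → $t2=21+1=22
After step 20: $t2 = 22.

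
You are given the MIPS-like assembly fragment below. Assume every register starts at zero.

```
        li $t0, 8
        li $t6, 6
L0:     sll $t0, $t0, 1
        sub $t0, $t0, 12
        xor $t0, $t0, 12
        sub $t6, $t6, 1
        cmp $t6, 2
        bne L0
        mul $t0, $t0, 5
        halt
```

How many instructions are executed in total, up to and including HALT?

28

li $t0, 8 → $t0=8
li $t6, 6 → $t6=6
sll $t0, $t0, 1 → $t0=8<<1=16
sub $t0, $t0, 12 → $t0=16-12=4
xor $t0, $t0, 12 → $t0=4^12=8
sub $t6, $t6, 1 → $t6=6-1=5
cmp $t6, 2  (cmp 5,2)
bne L0: taken
sll $t0, $t0, 1 → $t0=8<<1=16
sub $t0, $t0, 12 → $t0=16-12=4
xor $t0, $t0, 12 → $t0=4^12=8
sub $t6, $t6, 1 → $t6=5-1=4
cmp $t6, 2  (cmp 4,2)
bne L0: taken
sll $t0, $t0, 1 → $t0=8<<1=16
sub $t0, $t0, 12 → $t0=16-12=4
xor $t0, $t0, 12 → $t0=4^12=8
sub $t6, $t6, 1 → $t6=4-1=3
cmp $t6, 2  (cmp 3,2)
bne L0: taken
sll $t0, $t0, 1 → $t0=8<<1=16
sub $t0, $t0, 12 → $t0=16-12=4
xor $t0, $t0, 12 → $t0=4^12=8
sub $t6, $t6, 1 → $t6=3-1=2
cmp $t6, 2  (cmp 2,2)
bne L0: not taken
mul $t0, $t0, 5 → $t0=8*5=40
halt.
Total executed instructions: 28.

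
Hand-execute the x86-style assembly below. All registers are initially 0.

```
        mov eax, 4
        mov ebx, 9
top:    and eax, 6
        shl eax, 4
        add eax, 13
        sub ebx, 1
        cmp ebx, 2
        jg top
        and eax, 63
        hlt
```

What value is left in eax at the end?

13

mov eax, 4 → eax=4
mov ebx, 9 → ebx=9
and eax, 6 → eax=4&6=4
shl eax, 4 → eax=4<<4=64
add eax, 13 → eax=64+13=77
sub ebx, 1 → ebx=9-1=8
cmp ebx, 2  (cmp 8,2)
jg top: taken
and eax, 6 → eax=77&6=4
shl eax, 4 → eax=4<<4=64
add eax, 13 → eax=64+13=77
sub ebx, 1 → ebx=8-1=7
cmp ebx, 2  (cmp 7,2)
jg top: taken
and eax, 6 → eax=77&6=4
shl eax, 4 → eax=4<<4=64
add eax, 13 → eax=64+13=77
sub ebx, 1 → ebx=7-1=6
cmp ebx, 2  (cmp 6,2)
jg top: taken
and eax, 6 → eax=77&6=4
shl eax, 4 → eax=4<<4=64
add eax, 13 → eax=64+13=77
sub ebx, 1 → ebx=6-1=5
cmp ebx, 2  (cmp 5,2)
jg top: taken
and eax, 6 → eax=77&6=4
shl eax, 4 → eax=4<<4=64
add eax, 13 → eax=64+13=77
sub ebx, 1 → ebx=5-1=4
cmp ebx, 2  (cmp 4,2)
jg top: taken
and eax, 6 → eax=77&6=4
shl eax, 4 → eax=4<<4=64
add eax, 13 → eax=64+13=77
sub ebx, 1 → ebx=4-1=3
cmp ebx, 2  (cmp 3,2)
jg top: taken
and eax, 6 → eax=77&6=4
shl eax, 4 → eax=4<<4=64
add eax, 13 → eax=64+13=77
sub ebx, 1 → ebx=3-1=2
cmp ebx, 2  (cmp 2,2)
jg top: not taken
and eax, 63 → eax=77&63=13
halt.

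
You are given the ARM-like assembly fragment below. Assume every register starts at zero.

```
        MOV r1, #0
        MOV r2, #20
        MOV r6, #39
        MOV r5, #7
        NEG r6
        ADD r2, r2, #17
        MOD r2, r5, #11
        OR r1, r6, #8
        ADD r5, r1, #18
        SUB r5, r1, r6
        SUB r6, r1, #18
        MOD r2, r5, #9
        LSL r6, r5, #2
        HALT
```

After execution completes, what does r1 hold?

r1=0
r2=20
r6=39
r5=7
r6=-(39)=-39
r2=20+17=37
r2=7%11=7
r1=(-39)|8=-39
r5=(-39)+18=-21
r5=(-39)-(-39)=0
r6=(-39)-18=-57
r2=0%9=0
r6=0<<2=0
halt.

-39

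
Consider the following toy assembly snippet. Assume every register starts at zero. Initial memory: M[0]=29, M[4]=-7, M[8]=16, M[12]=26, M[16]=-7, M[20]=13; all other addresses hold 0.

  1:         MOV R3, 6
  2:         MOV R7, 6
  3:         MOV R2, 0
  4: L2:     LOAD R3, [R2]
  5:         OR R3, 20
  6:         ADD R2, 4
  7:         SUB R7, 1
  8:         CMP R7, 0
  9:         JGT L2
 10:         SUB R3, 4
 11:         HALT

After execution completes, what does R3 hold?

R3=6
R7=6
R2=0
R3=M[0]=29
R3=29|20=29
R2=0+4=4
R7=6-1=5
CMP R7, 0  (cmp 5,0)
JGT L2: taken
R3=M[4]=-7
R3=(-7)|20=-3
R2=4+4=8
R7=5-1=4
CMP R7, 0  (cmp 4,0)
JGT L2: taken
R3=M[8]=16
R3=16|20=20
R2=8+4=12
R7=4-1=3
CMP R7, 0  (cmp 3,0)
JGT L2: taken
R3=M[12]=26
R3=26|20=30
R2=12+4=16
R7=3-1=2
CMP R7, 0  (cmp 2,0)
JGT L2: taken
R3=M[16]=-7
R3=(-7)|20=-3
R2=16+4=20
R7=2-1=1
CMP R7, 0  (cmp 1,0)
JGT L2: taken
R3=M[20]=13
R3=13|20=29
R2=20+4=24
R7=1-1=0
CMP R7, 0  (cmp 0,0)
JGT L2: not taken
R3=29-4=25
halt.

25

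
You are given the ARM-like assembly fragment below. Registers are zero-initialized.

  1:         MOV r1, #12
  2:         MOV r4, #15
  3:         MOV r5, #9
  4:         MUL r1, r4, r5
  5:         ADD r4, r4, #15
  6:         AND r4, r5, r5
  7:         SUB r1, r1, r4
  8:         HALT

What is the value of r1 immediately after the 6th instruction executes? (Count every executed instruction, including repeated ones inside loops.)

r1=12
r4=15
r5=9
r1=15*9=135
r4=15+15=30
r4=9&9=9
After step 6: r1 = 135.

135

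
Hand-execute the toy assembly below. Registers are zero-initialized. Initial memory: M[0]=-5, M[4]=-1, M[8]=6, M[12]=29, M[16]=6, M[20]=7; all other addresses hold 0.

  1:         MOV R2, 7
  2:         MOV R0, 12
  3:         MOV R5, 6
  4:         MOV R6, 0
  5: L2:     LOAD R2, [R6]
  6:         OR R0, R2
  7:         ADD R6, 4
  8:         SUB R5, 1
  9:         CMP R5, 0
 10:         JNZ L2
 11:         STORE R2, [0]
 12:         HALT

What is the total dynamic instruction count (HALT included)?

after MOV R2, 7: R2=7
after MOV R0, 12: R0=12
after MOV R5, 6: R5=6
after MOV R6, 0: R6=0
after LOAD R2, [R6]: R2=M[0]=-5
after OR R0, R2: R0=12|(-5)=-1
after ADD R6, 4: R6=0+4=4
after SUB R5, 1: R5=6-1=5
CMP R5, 0  (cmp 5,0)
JNZ L2: taken
after LOAD R2, [R6]: R2=M[4]=-1
after OR R0, R2: R0=(-1)|(-1)=-1
after ADD R6, 4: R6=4+4=8
after SUB R5, 1: R5=5-1=4
CMP R5, 0  (cmp 4,0)
JNZ L2: taken
after LOAD R2, [R6]: R2=M[8]=6
after OR R0, R2: R0=(-1)|6=-1
after ADD R6, 4: R6=8+4=12
after SUB R5, 1: R5=4-1=3
CMP R5, 0  (cmp 3,0)
JNZ L2: taken
after LOAD R2, [R6]: R2=M[12]=29
after OR R0, R2: R0=(-1)|29=-1
after ADD R6, 4: R6=12+4=16
after SUB R5, 1: R5=3-1=2
CMP R5, 0  (cmp 2,0)
JNZ L2: taken
after LOAD R2, [R6]: R2=M[16]=6
after OR R0, R2: R0=(-1)|6=-1
after ADD R6, 4: R6=16+4=20
after SUB R5, 1: R5=2-1=1
CMP R5, 0  (cmp 1,0)
JNZ L2: taken
after LOAD R2, [R6]: R2=M[20]=7
after OR R0, R2: R0=(-1)|7=-1
after ADD R6, 4: R6=20+4=24
after SUB R5, 1: R5=1-1=0
CMP R5, 0  (cmp 0,0)
JNZ L2: not taken
STORE R2, [0] → M[0]=7
halt.
Total executed instructions: 42.

42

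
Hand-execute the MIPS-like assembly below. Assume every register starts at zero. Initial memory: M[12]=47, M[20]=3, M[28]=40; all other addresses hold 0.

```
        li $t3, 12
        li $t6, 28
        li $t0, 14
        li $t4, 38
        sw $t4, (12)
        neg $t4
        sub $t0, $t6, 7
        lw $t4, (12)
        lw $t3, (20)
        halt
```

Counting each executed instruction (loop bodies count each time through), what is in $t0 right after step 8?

21

$t3=12
$t6=28
$t0=14
$t4=38
sw $t4, (12) → M[12]=38
$t4=-(38)=-38
$t0=28-7=21
$t4=M[12]=38
After step 8: $t0 = 21.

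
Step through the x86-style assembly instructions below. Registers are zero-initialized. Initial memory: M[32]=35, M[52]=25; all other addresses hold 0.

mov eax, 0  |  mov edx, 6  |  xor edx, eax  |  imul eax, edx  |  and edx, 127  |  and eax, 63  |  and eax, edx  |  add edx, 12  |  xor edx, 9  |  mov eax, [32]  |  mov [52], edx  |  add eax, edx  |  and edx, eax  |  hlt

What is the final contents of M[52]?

27

eax=0
edx=6
edx=6^0=6
eax=0*6=0
edx=6&127=6
eax=0&63=0
eax=0&6=0
edx=6+12=18
edx=18^9=27
eax=M[32]=35
mov [52], edx → M[52]=27
eax=35+27=62
edx=27&62=26
halt.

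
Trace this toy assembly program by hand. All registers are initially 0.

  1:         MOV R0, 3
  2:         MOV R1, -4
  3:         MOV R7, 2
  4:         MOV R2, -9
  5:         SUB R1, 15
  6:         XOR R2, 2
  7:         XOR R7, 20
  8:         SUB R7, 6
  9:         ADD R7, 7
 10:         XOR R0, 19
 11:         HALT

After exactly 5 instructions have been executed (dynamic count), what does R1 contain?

MOV R0, 3 → R0=3
MOV R1, -4 → R1=-4
MOV R7, 2 → R7=2
MOV R2, -9 → R2=-9
SUB R1, 15 → R1=(-4)-15=-19
After step 5: R1 = -19.

-19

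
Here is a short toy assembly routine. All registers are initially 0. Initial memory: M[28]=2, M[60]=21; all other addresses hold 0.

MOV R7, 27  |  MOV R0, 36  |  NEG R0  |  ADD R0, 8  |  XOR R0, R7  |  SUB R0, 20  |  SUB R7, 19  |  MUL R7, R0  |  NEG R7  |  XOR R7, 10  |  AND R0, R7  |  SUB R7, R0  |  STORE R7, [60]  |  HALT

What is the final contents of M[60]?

0

R7=27
R0=36
R0=-(36)=-36
R0=(-36)+8=-28
R0=(-28)^27=-1
R0=(-1)-20=-21
R7=27-19=8
R7=8*(-21)=-168
R7=-(-168)=168
R7=168^10=162
R0=(-21)&162=162
R7=162-162=0
STORE R7, [60] → M[60]=0
halt.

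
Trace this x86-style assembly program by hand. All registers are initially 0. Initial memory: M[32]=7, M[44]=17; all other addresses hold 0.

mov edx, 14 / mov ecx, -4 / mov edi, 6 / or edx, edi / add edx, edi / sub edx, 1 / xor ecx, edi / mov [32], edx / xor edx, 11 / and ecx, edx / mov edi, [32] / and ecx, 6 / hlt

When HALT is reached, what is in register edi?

19

after mov edx, 14: edx=14
after mov ecx, -4: ecx=-4
after mov edi, 6: edi=6
after or edx, edi: edx=14|6=14
after add edx, edi: edx=14+6=20
after sub edx, 1: edx=20-1=19
after xor ecx, edi: ecx=(-4)^6=-6
mov [32], edx → M[32]=19
after xor edx, 11: edx=19^11=24
after and ecx, edx: ecx=(-6)&24=24
after mov edi, [32]: edi=M[32]=19
after and ecx, 6: ecx=24&6=0
halt.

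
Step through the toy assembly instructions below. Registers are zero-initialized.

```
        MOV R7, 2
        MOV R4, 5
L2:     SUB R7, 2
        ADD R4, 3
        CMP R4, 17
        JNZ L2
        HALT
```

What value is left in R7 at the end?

-6

R7=2
R4=5
R7=2-2=0
R4=5+3=8
CMP R4, 17  (cmp 8,17)
JNZ L2: taken
R7=0-2=-2
R4=8+3=11
CMP R4, 17  (cmp 11,17)
JNZ L2: taken
R7=(-2)-2=-4
R4=11+3=14
CMP R4, 17  (cmp 14,17)
JNZ L2: taken
R7=(-4)-2=-6
R4=14+3=17
CMP R4, 17  (cmp 17,17)
JNZ L2: not taken
halt.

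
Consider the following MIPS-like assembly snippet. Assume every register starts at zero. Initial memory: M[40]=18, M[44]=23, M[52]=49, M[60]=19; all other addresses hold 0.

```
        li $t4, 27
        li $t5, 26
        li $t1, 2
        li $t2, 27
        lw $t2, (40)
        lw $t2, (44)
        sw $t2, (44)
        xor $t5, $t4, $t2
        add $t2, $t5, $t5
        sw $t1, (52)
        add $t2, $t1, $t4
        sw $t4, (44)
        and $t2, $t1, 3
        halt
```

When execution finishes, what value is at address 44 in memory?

27

$t4=27
$t5=26
$t1=2
$t2=27
$t2=M[40]=18
$t2=M[44]=23
sw $t2, (44) → M[44]=23
$t5=27^23=12
$t2=12+12=24
sw $t1, (52) → M[52]=2
$t2=2+27=29
sw $t4, (44) → M[44]=27
$t2=2&3=2
halt.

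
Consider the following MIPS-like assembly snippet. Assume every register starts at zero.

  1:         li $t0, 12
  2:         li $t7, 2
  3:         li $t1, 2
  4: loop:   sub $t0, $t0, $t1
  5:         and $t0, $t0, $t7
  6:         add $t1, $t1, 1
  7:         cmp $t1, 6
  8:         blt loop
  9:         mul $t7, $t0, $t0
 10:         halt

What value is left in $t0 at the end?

0

$t0=12
$t7=2
$t1=2
$t0=12-2=10
$t0=10&2=2
$t1=2+1=3
cmp $t1, 6  (cmp 3,6)
blt loop: taken
$t0=2-3=-1
$t0=(-1)&2=2
$t1=3+1=4
cmp $t1, 6  (cmp 4,6)
blt loop: taken
$t0=2-4=-2
$t0=(-2)&2=2
$t1=4+1=5
cmp $t1, 6  (cmp 5,6)
blt loop: taken
$t0=2-5=-3
$t0=(-3)&2=0
$t1=5+1=6
cmp $t1, 6  (cmp 6,6)
blt loop: not taken
$t7=0*0=0
halt.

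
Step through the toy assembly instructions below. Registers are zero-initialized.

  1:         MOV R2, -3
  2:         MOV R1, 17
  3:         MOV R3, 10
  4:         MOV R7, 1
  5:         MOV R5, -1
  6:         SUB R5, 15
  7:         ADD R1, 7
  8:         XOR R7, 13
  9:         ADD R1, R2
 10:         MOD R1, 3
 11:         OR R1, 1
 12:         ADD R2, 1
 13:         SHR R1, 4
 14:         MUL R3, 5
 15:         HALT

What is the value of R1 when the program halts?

after MOV R2, -3: R2=-3
after MOV R1, 17: R1=17
after MOV R3, 10: R3=10
after MOV R7, 1: R7=1
after MOV R5, -1: R5=-1
after SUB R5, 15: R5=(-1)-15=-16
after ADD R1, 7: R1=17+7=24
after XOR R7, 13: R7=1^13=12
after ADD R1, R2: R1=24+(-3)=21
after MOD R1, 3: R1=21%3=0
after OR R1, 1: R1=0|1=1
after ADD R2, 1: R2=(-3)+1=-2
after SHR R1, 4: R1=1>>4=0
after MUL R3, 5: R3=10*5=50
halt.

0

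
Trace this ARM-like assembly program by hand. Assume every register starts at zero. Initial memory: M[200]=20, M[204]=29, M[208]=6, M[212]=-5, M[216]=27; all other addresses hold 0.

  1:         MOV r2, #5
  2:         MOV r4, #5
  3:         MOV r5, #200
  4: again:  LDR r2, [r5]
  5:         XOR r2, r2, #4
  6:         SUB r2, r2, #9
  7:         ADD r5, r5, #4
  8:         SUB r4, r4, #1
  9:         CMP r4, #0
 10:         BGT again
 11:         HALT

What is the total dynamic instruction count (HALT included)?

39

MOV r2, #5 → r2=5
MOV r4, #5 → r4=5
MOV r5, #200 → r5=200
LDR r2, [r5] → r2=M[200]=20
XOR r2, r2, #4 → r2=20^4=16
SUB r2, r2, #9 → r2=16-9=7
ADD r5, r5, #4 → r5=200+4=204
SUB r4, r4, #1 → r4=5-1=4
CMP r4, #0  (cmp 4,0)
BGT again: taken
LDR r2, [r5] → r2=M[204]=29
XOR r2, r2, #4 → r2=29^4=25
SUB r2, r2, #9 → r2=25-9=16
ADD r5, r5, #4 → r5=204+4=208
SUB r4, r4, #1 → r4=4-1=3
CMP r4, #0  (cmp 3,0)
BGT again: taken
LDR r2, [r5] → r2=M[208]=6
XOR r2, r2, #4 → r2=6^4=2
SUB r2, r2, #9 → r2=2-9=-7
ADD r5, r5, #4 → r5=208+4=212
SUB r4, r4, #1 → r4=3-1=2
CMP r4, #0  (cmp 2,0)
BGT again: taken
LDR r2, [r5] → r2=M[212]=-5
XOR r2, r2, #4 → r2=(-5)^4=-1
SUB r2, r2, #9 → r2=(-1)-9=-10
ADD r5, r5, #4 → r5=212+4=216
SUB r4, r4, #1 → r4=2-1=1
CMP r4, #0  (cmp 1,0)
BGT again: taken
LDR r2, [r5] → r2=M[216]=27
XOR r2, r2, #4 → r2=27^4=31
SUB r2, r2, #9 → r2=31-9=22
ADD r5, r5, #4 → r5=216+4=220
SUB r4, r4, #1 → r4=1-1=0
CMP r4, #0  (cmp 0,0)
BGT again: not taken
halt.
Total executed instructions: 39.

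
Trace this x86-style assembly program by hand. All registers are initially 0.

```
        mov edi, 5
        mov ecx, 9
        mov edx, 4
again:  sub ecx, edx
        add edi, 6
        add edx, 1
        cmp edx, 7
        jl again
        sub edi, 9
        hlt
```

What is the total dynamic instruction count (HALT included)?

20

after mov edi, 5: edi=5
after mov ecx, 9: ecx=9
after mov edx, 4: edx=4
after sub ecx, edx: ecx=9-4=5
after add edi, 6: edi=5+6=11
after add edx, 1: edx=4+1=5
cmp edx, 7  (cmp 5,7)
jl again: taken
after sub ecx, edx: ecx=5-5=0
after add edi, 6: edi=11+6=17
after add edx, 1: edx=5+1=6
cmp edx, 7  (cmp 6,7)
jl again: taken
after sub ecx, edx: ecx=0-6=-6
after add edi, 6: edi=17+6=23
after add edx, 1: edx=6+1=7
cmp edx, 7  (cmp 7,7)
jl again: not taken
after sub edi, 9: edi=23-9=14
halt.
Total executed instructions: 20.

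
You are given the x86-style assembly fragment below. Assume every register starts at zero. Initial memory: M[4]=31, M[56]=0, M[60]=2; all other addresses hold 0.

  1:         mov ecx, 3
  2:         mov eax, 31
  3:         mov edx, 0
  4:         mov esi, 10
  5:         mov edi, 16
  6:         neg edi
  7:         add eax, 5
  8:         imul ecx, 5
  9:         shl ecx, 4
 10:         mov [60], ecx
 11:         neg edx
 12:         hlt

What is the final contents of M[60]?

mov ecx, 3 → ecx=3
mov eax, 31 → eax=31
mov edx, 0 → edx=0
mov esi, 10 → esi=10
mov edi, 16 → edi=16
neg edi → edi=-(16)=-16
add eax, 5 → eax=31+5=36
imul ecx, 5 → ecx=3*5=15
shl ecx, 4 → ecx=15<<4=240
mov [60], ecx → M[60]=240
neg edx → edx=-(0)=0
halt.

240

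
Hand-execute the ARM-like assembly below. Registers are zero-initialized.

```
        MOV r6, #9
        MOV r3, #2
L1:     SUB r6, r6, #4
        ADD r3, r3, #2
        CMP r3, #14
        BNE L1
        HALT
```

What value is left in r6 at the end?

-15

r6=9
r3=2
r6=9-4=5
r3=2+2=4
CMP r3, #14  (cmp 4,14)
BNE L1: taken
r6=5-4=1
r3=4+2=6
CMP r3, #14  (cmp 6,14)
BNE L1: taken
r6=1-4=-3
r3=6+2=8
CMP r3, #14  (cmp 8,14)
BNE L1: taken
r6=(-3)-4=-7
r3=8+2=10
CMP r3, #14  (cmp 10,14)
BNE L1: taken
r6=(-7)-4=-11
r3=10+2=12
CMP r3, #14  (cmp 12,14)
BNE L1: taken
r6=(-11)-4=-15
r3=12+2=14
CMP r3, #14  (cmp 14,14)
BNE L1: not taken
halt.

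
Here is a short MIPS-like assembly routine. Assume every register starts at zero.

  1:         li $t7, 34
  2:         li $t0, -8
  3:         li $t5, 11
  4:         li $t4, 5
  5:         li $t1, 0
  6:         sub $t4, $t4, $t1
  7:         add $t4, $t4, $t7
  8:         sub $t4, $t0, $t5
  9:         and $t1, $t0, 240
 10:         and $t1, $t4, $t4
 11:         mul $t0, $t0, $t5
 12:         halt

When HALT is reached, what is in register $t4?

li $t7, 34 → $t7=34
li $t0, -8 → $t0=-8
li $t5, 11 → $t5=11
li $t4, 5 → $t4=5
li $t1, 0 → $t1=0
sub $t4, $t4, $t1 → $t4=5-0=5
add $t4, $t4, $t7 → $t4=5+34=39
sub $t4, $t0, $t5 → $t4=(-8)-11=-19
and $t1, $t0, 240 → $t1=(-8)&240=240
and $t1, $t4, $t4 → $t1=(-19)&(-19)=-19
mul $t0, $t0, $t5 → $t0=(-8)*11=-88
halt.

-19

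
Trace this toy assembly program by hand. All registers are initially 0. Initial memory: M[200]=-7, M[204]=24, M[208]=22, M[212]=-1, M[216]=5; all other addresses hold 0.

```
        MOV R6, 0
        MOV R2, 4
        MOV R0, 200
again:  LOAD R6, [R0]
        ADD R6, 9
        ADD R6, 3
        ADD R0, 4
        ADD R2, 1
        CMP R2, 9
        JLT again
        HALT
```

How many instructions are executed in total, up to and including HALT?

39

after MOV R6, 0: R6=0
after MOV R2, 4: R2=4
after MOV R0, 200: R0=200
after LOAD R6, [R0]: R6=M[200]=-7
after ADD R6, 9: R6=(-7)+9=2
after ADD R6, 3: R6=2+3=5
after ADD R0, 4: R0=200+4=204
after ADD R2, 1: R2=4+1=5
CMP R2, 9  (cmp 5,9)
JLT again: taken
after LOAD R6, [R0]: R6=M[204]=24
after ADD R6, 9: R6=24+9=33
after ADD R6, 3: R6=33+3=36
after ADD R0, 4: R0=204+4=208
after ADD R2, 1: R2=5+1=6
CMP R2, 9  (cmp 6,9)
JLT again: taken
after LOAD R6, [R0]: R6=M[208]=22
after ADD R6, 9: R6=22+9=31
after ADD R6, 3: R6=31+3=34
after ADD R0, 4: R0=208+4=212
after ADD R2, 1: R2=6+1=7
CMP R2, 9  (cmp 7,9)
JLT again: taken
after LOAD R6, [R0]: R6=M[212]=-1
after ADD R6, 9: R6=(-1)+9=8
after ADD R6, 3: R6=8+3=11
after ADD R0, 4: R0=212+4=216
after ADD R2, 1: R2=7+1=8
CMP R2, 9  (cmp 8,9)
JLT again: taken
after LOAD R6, [R0]: R6=M[216]=5
after ADD R6, 9: R6=5+9=14
after ADD R6, 3: R6=14+3=17
after ADD R0, 4: R0=216+4=220
after ADD R2, 1: R2=8+1=9
CMP R2, 9  (cmp 9,9)
JLT again: not taken
halt.
Total executed instructions: 39.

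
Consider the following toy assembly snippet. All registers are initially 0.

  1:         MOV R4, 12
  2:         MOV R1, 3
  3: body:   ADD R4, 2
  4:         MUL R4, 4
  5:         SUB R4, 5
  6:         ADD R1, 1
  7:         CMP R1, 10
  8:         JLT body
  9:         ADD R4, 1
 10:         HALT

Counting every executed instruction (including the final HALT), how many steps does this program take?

46

MOV R4, 12 → R4=12
MOV R1, 3 → R1=3
ADD R4, 2 → R4=12+2=14
MUL R4, 4 → R4=14*4=56
SUB R4, 5 → R4=56-5=51
ADD R1, 1 → R1=3+1=4
CMP R1, 10  (cmp 4,10)
JLT body: taken
ADD R4, 2 → R4=51+2=53
MUL R4, 4 → R4=53*4=212
SUB R4, 5 → R4=212-5=207
ADD R1, 1 → R1=4+1=5
CMP R1, 10  (cmp 5,10)
JLT body: taken
ADD R4, 2 → R4=207+2=209
MUL R4, 4 → R4=209*4=836
SUB R4, 5 → R4=836-5=831
ADD R1, 1 → R1=5+1=6
CMP R1, 10  (cmp 6,10)
JLT body: taken
ADD R4, 2 → R4=831+2=833
MUL R4, 4 → R4=833*4=3332
SUB R4, 5 → R4=3332-5=3327
ADD R1, 1 → R1=6+1=7
CMP R1, 10  (cmp 7,10)
JLT body: taken
ADD R4, 2 → R4=3327+2=3329
MUL R4, 4 → R4=3329*4=13316
SUB R4, 5 → R4=13316-5=13311
ADD R1, 1 → R1=7+1=8
CMP R1, 10  (cmp 8,10)
JLT body: taken
ADD R4, 2 → R4=13311+2=13313
MUL R4, 4 → R4=13313*4=53252
SUB R4, 5 → R4=53252-5=53247
ADD R1, 1 → R1=8+1=9
CMP R1, 10  (cmp 9,10)
JLT body: taken
ADD R4, 2 → R4=53247+2=53249
MUL R4, 4 → R4=53249*4=212996
SUB R4, 5 → R4=212996-5=212991
ADD R1, 1 → R1=9+1=10
CMP R1, 10  (cmp 10,10)
JLT body: not taken
ADD R4, 1 → R4=212991+1=212992
halt.
Total executed instructions: 46.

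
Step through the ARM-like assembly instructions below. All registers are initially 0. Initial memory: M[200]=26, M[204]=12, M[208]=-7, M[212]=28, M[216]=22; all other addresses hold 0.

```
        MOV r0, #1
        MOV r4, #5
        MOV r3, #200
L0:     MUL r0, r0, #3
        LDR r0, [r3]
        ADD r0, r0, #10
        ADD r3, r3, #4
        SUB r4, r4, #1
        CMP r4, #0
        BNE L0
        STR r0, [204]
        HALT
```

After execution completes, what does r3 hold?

220

after MOV r0, #1: r0=1
after MOV r4, #5: r4=5
after MOV r3, #200: r3=200
after MUL r0, r0, #3: r0=1*3=3
after LDR r0, [r3]: r0=M[200]=26
after ADD r0, r0, #10: r0=26+10=36
after ADD r3, r3, #4: r3=200+4=204
after SUB r4, r4, #1: r4=5-1=4
CMP r4, #0  (cmp 4,0)
BNE L0: taken
after MUL r0, r0, #3: r0=36*3=108
after LDR r0, [r3]: r0=M[204]=12
after ADD r0, r0, #10: r0=12+10=22
after ADD r3, r3, #4: r3=204+4=208
after SUB r4, r4, #1: r4=4-1=3
CMP r4, #0  (cmp 3,0)
BNE L0: taken
after MUL r0, r0, #3: r0=22*3=66
after LDR r0, [r3]: r0=M[208]=-7
after ADD r0, r0, #10: r0=(-7)+10=3
after ADD r3, r3, #4: r3=208+4=212
after SUB r4, r4, #1: r4=3-1=2
CMP r4, #0  (cmp 2,0)
BNE L0: taken
after MUL r0, r0, #3: r0=3*3=9
after LDR r0, [r3]: r0=M[212]=28
after ADD r0, r0, #10: r0=28+10=38
after ADD r3, r3, #4: r3=212+4=216
after SUB r4, r4, #1: r4=2-1=1
CMP r4, #0  (cmp 1,0)
BNE L0: taken
after MUL r0, r0, #3: r0=38*3=114
after LDR r0, [r3]: r0=M[216]=22
after ADD r0, r0, #10: r0=22+10=32
after ADD r3, r3, #4: r3=216+4=220
after SUB r4, r4, #1: r4=1-1=0
CMP r4, #0  (cmp 0,0)
BNE L0: not taken
STR r0, [204] → M[204]=32
halt.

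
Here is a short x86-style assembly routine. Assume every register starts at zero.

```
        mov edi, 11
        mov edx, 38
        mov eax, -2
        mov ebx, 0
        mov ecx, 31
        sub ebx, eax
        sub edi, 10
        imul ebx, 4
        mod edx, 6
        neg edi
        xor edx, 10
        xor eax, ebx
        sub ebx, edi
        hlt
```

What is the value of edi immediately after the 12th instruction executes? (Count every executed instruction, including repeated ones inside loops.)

mov edi, 11 → edi=11
mov edx, 38 → edx=38
mov eax, -2 → eax=-2
mov ebx, 0 → ebx=0
mov ecx, 31 → ecx=31
sub ebx, eax → ebx=0-(-2)=2
sub edi, 10 → edi=11-10=1
imul ebx, 4 → ebx=2*4=8
mod edx, 6 → edx=38%6=2
neg edi → edi=-(1)=-1
xor edx, 10 → edx=2^10=8
xor eax, ebx → eax=(-2)^8=-10
After step 12: edi = -1.

-1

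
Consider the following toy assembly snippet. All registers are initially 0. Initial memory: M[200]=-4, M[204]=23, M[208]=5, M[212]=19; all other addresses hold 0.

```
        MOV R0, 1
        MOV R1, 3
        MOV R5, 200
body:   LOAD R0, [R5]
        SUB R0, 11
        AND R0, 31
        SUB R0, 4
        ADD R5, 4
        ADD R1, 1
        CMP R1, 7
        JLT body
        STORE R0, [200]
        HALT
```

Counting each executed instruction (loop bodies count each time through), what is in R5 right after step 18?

after MOV R0, 1: R0=1
after MOV R1, 3: R1=3
after MOV R5, 200: R5=200
after LOAD R0, [R5]: R0=M[200]=-4
after SUB R0, 11: R0=(-4)-11=-15
after AND R0, 31: R0=(-15)&31=17
after SUB R0, 4: R0=17-4=13
after ADD R5, 4: R5=200+4=204
after ADD R1, 1: R1=3+1=4
CMP R1, 7  (cmp 4,7)
JLT body: taken
after LOAD R0, [R5]: R0=M[204]=23
after SUB R0, 11: R0=23-11=12
after AND R0, 31: R0=12&31=12
after SUB R0, 4: R0=12-4=8
after ADD R5, 4: R5=204+4=208
after ADD R1, 1: R1=4+1=5
CMP R1, 7  (cmp 5,7)
After step 18: R5 = 208.

208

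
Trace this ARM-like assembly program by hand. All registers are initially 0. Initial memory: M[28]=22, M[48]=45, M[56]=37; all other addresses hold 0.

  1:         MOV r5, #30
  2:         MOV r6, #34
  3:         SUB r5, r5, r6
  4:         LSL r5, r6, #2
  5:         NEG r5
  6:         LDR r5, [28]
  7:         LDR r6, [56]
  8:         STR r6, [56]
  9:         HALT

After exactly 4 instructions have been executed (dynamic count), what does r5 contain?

136

r5=30
r6=34
r5=30-34=-4
r5=34<<2=136
After step 4: r5 = 136.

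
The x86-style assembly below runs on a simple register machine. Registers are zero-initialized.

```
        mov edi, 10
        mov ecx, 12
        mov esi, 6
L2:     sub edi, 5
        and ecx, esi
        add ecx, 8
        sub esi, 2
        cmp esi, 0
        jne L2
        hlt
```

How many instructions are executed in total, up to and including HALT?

22

after mov edi, 10: edi=10
after mov ecx, 12: ecx=12
after mov esi, 6: esi=6
after sub edi, 5: edi=10-5=5
after and ecx, esi: ecx=12&6=4
after add ecx, 8: ecx=4+8=12
after sub esi, 2: esi=6-2=4
cmp esi, 0  (cmp 4,0)
jne L2: taken
after sub edi, 5: edi=5-5=0
after and ecx, esi: ecx=12&4=4
after add ecx, 8: ecx=4+8=12
after sub esi, 2: esi=4-2=2
cmp esi, 0  (cmp 2,0)
jne L2: taken
after sub edi, 5: edi=0-5=-5
after and ecx, esi: ecx=12&2=0
after add ecx, 8: ecx=0+8=8
after sub esi, 2: esi=2-2=0
cmp esi, 0  (cmp 0,0)
jne L2: not taken
halt.
Total executed instructions: 22.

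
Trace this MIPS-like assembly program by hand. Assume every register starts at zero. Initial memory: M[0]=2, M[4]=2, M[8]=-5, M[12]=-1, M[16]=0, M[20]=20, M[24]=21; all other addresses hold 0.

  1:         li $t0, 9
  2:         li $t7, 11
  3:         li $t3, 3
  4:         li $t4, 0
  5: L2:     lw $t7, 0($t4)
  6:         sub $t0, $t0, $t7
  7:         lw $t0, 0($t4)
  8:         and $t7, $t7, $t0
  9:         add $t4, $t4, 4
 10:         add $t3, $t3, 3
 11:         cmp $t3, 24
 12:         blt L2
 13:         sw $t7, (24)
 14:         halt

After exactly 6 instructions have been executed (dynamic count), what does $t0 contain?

li $t0, 9 → $t0=9
li $t7, 11 → $t7=11
li $t3, 3 → $t3=3
li $t4, 0 → $t4=0
lw $t7, 0($t4) → $t7=M[0]=2
sub $t0, $t0, $t7 → $t0=9-2=7
After step 6: $t0 = 7.

7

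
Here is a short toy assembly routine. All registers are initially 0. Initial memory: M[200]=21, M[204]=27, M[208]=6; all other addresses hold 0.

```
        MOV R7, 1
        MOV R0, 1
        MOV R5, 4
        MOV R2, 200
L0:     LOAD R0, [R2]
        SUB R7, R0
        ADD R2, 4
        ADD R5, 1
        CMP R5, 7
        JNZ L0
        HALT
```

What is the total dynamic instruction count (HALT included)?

MOV R7, 1 → R7=1
MOV R0, 1 → R0=1
MOV R5, 4 → R5=4
MOV R2, 200 → R2=200
LOAD R0, [R2] → R0=M[200]=21
SUB R7, R0 → R7=1-21=-20
ADD R2, 4 → R2=200+4=204
ADD R5, 1 → R5=4+1=5
CMP R5, 7  (cmp 5,7)
JNZ L0: taken
LOAD R0, [R2] → R0=M[204]=27
SUB R7, R0 → R7=(-20)-27=-47
ADD R2, 4 → R2=204+4=208
ADD R5, 1 → R5=5+1=6
CMP R5, 7  (cmp 6,7)
JNZ L0: taken
LOAD R0, [R2] → R0=M[208]=6
SUB R7, R0 → R7=(-47)-6=-53
ADD R2, 4 → R2=208+4=212
ADD R5, 1 → R5=6+1=7
CMP R5, 7  (cmp 7,7)
JNZ L0: not taken
halt.
Total executed instructions: 23.

23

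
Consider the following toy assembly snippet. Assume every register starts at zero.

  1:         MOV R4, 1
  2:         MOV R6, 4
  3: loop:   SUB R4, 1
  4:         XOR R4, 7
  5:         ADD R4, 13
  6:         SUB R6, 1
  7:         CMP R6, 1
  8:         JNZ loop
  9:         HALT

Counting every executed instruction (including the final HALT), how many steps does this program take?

R4=1
R6=4
R4=1-1=0
R4=0^7=7
R4=7+13=20
R6=4-1=3
CMP R6, 1  (cmp 3,1)
JNZ loop: taken
R4=20-1=19
R4=19^7=20
R4=20+13=33
R6=3-1=2
CMP R6, 1  (cmp 2,1)
JNZ loop: taken
R4=33-1=32
R4=32^7=39
R4=39+13=52
R6=2-1=1
CMP R6, 1  (cmp 1,1)
JNZ loop: not taken
halt.
Total executed instructions: 21.

21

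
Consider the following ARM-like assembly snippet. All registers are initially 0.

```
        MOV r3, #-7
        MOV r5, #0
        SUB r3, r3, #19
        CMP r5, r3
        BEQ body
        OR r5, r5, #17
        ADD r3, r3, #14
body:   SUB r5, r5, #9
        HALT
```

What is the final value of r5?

8

r3=-7
r5=0
r3=(-7)-19=-26
CMP r5, r3  (cmp 0,-26)
BEQ body: not taken
r5=0|17=17
r3=(-26)+14=-12
r5=17-9=8
halt.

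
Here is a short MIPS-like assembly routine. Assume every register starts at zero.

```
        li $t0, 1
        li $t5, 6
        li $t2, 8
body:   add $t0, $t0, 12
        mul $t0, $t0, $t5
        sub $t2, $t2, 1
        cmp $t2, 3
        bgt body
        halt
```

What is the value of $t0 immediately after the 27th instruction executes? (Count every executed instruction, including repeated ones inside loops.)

$t0=1
$t5=6
$t2=8
$t0=1+12=13
$t0=13*6=78
$t2=8-1=7
cmp $t2, 3  (cmp 7,3)
bgt body: taken
$t0=78+12=90
$t0=90*6=540
$t2=7-1=6
cmp $t2, 3  (cmp 6,3)
bgt body: taken
$t0=540+12=552
$t0=552*6=3312
$t2=6-1=5
cmp $t2, 3  (cmp 5,3)
bgt body: taken
$t0=3312+12=3324
$t0=3324*6=19944
$t2=5-1=4
cmp $t2, 3  (cmp 4,3)
bgt body: taken
$t0=19944+12=19956
$t0=19956*6=119736
$t2=4-1=3
cmp $t2, 3  (cmp 3,3)
After step 27: $t0 = 119736.

119736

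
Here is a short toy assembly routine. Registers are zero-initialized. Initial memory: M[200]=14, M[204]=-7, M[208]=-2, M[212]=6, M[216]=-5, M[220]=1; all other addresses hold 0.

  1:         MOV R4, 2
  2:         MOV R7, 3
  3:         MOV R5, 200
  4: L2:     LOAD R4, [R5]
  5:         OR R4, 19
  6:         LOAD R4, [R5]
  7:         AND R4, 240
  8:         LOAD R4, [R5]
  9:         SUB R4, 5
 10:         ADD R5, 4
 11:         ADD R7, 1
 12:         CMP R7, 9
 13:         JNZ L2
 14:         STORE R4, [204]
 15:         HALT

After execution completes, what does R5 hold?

after MOV R4, 2: R4=2
after MOV R7, 3: R7=3
after MOV R5, 200: R5=200
after LOAD R4, [R5]: R4=M[200]=14
after OR R4, 19: R4=14|19=31
after LOAD R4, [R5]: R4=M[200]=14
after AND R4, 240: R4=14&240=0
after LOAD R4, [R5]: R4=M[200]=14
after SUB R4, 5: R4=14-5=9
after ADD R5, 4: R5=200+4=204
after ADD R7, 1: R7=3+1=4
CMP R7, 9  (cmp 4,9)
JNZ L2: taken
after LOAD R4, [R5]: R4=M[204]=-7
after OR R4, 19: R4=(-7)|19=-5
after LOAD R4, [R5]: R4=M[204]=-7
after AND R4, 240: R4=(-7)&240=240
after LOAD R4, [R5]: R4=M[204]=-7
after SUB R4, 5: R4=(-7)-5=-12
after ADD R5, 4: R5=204+4=208
after ADD R7, 1: R7=4+1=5
CMP R7, 9  (cmp 5,9)
JNZ L2: taken
after LOAD R4, [R5]: R4=M[208]=-2
after OR R4, 19: R4=(-2)|19=-1
after LOAD R4, [R5]: R4=M[208]=-2
after AND R4, 240: R4=(-2)&240=240
after LOAD R4, [R5]: R4=M[208]=-2
after SUB R4, 5: R4=(-2)-5=-7
after ADD R5, 4: R5=208+4=212
after ADD R7, 1: R7=5+1=6
CMP R7, 9  (cmp 6,9)
JNZ L2: taken
after LOAD R4, [R5]: R4=M[212]=6
after OR R4, 19: R4=6|19=23
after LOAD R4, [R5]: R4=M[212]=6
after AND R4, 240: R4=6&240=0
after LOAD R4, [R5]: R4=M[212]=6
after SUB R4, 5: R4=6-5=1
after ADD R5, 4: R5=212+4=216
after ADD R7, 1: R7=6+1=7
CMP R7, 9  (cmp 7,9)
JNZ L2: taken
after LOAD R4, [R5]: R4=M[216]=-5
after OR R4, 19: R4=(-5)|19=-5
after LOAD R4, [R5]: R4=M[216]=-5
after AND R4, 240: R4=(-5)&240=240
after LOAD R4, [R5]: R4=M[216]=-5
after SUB R4, 5: R4=(-5)-5=-10
after ADD R5, 4: R5=216+4=220
after ADD R7, 1: R7=7+1=8
CMP R7, 9  (cmp 8,9)
JNZ L2: taken
after LOAD R4, [R5]: R4=M[220]=1
after OR R4, 19: R4=1|19=19
after LOAD R4, [R5]: R4=M[220]=1
after AND R4, 240: R4=1&240=0
after LOAD R4, [R5]: R4=M[220]=1
after SUB R4, 5: R4=1-5=-4
after ADD R5, 4: R5=220+4=224
after ADD R7, 1: R7=8+1=9
CMP R7, 9  (cmp 9,9)
JNZ L2: not taken
STORE R4, [204] → M[204]=-4
halt.

224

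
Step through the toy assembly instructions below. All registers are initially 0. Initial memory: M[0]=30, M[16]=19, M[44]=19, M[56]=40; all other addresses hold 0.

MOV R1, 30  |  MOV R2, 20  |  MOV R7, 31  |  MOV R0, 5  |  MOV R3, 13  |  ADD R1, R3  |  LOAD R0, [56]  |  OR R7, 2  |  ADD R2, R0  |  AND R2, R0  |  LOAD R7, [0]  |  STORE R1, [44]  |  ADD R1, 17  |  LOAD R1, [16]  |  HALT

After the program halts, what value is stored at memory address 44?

R1=30
R2=20
R7=31
R0=5
R3=13
R1=30+13=43
R0=M[56]=40
R7=31|2=31
R2=20+40=60
R2=60&40=40
R7=M[0]=30
STORE R1, [44] → M[44]=43
R1=43+17=60
R1=M[16]=19
halt.

43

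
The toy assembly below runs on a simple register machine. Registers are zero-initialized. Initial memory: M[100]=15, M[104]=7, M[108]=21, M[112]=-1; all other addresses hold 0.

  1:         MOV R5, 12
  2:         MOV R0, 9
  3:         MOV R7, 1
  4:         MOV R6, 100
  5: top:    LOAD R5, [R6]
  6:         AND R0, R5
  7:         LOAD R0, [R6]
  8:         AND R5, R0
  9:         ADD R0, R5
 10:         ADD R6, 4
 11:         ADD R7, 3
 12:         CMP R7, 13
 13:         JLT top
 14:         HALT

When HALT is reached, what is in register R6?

MOV R5, 12 → R5=12
MOV R0, 9 → R0=9
MOV R7, 1 → R7=1
MOV R6, 100 → R6=100
LOAD R5, [R6] → R5=M[100]=15
AND R0, R5 → R0=9&15=9
LOAD R0, [R6] → R0=M[100]=15
AND R5, R0 → R5=15&15=15
ADD R0, R5 → R0=15+15=30
ADD R6, 4 → R6=100+4=104
ADD R7, 3 → R7=1+3=4
CMP R7, 13  (cmp 4,13)
JLT top: taken
LOAD R5, [R6] → R5=M[104]=7
AND R0, R5 → R0=30&7=6
LOAD R0, [R6] → R0=M[104]=7
AND R5, R0 → R5=7&7=7
ADD R0, R5 → R0=7+7=14
ADD R6, 4 → R6=104+4=108
ADD R7, 3 → R7=4+3=7
CMP R7, 13  (cmp 7,13)
JLT top: taken
LOAD R5, [R6] → R5=M[108]=21
AND R0, R5 → R0=14&21=4
LOAD R0, [R6] → R0=M[108]=21
AND R5, R0 → R5=21&21=21
ADD R0, R5 → R0=21+21=42
ADD R6, 4 → R6=108+4=112
ADD R7, 3 → R7=7+3=10
CMP R7, 13  (cmp 10,13)
JLT top: taken
LOAD R5, [R6] → R5=M[112]=-1
AND R0, R5 → R0=42&(-1)=42
LOAD R0, [R6] → R0=M[112]=-1
AND R5, R0 → R5=(-1)&(-1)=-1
ADD R0, R5 → R0=(-1)+(-1)=-2
ADD R6, 4 → R6=112+4=116
ADD R7, 3 → R7=10+3=13
CMP R7, 13  (cmp 13,13)
JLT top: not taken
halt.

116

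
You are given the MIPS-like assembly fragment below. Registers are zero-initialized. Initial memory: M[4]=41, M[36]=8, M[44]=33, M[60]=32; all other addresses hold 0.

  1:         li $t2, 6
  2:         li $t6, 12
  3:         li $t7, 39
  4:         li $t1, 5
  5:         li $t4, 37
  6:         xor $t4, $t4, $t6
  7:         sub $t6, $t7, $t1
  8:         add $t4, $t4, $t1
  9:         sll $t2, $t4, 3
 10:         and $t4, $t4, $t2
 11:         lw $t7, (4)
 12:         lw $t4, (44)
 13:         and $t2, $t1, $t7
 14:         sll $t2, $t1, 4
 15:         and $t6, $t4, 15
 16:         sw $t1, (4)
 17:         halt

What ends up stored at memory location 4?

5

li $t2, 6 → $t2=6
li $t6, 12 → $t6=12
li $t7, 39 → $t7=39
li $t1, 5 → $t1=5
li $t4, 37 → $t4=37
xor $t4, $t4, $t6 → $t4=37^12=41
sub $t6, $t7, $t1 → $t6=39-5=34
add $t4, $t4, $t1 → $t4=41+5=46
sll $t2, $t4, 3 → $t2=46<<3=368
and $t4, $t4, $t2 → $t4=46&368=32
lw $t7, (4) → $t7=M[4]=41
lw $t4, (44) → $t4=M[44]=33
and $t2, $t1, $t7 → $t2=5&41=1
sll $t2, $t1, 4 → $t2=5<<4=80
and $t6, $t4, 15 → $t6=33&15=1
sw $t1, (4) → M[4]=5
halt.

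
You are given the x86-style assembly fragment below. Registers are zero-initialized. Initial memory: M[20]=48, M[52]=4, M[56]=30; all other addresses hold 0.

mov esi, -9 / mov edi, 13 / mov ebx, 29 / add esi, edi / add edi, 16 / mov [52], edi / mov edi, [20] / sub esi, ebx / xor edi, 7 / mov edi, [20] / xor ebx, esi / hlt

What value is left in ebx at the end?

esi=-9
edi=13
ebx=29
esi=(-9)+13=4
edi=13+16=29
mov [52], edi → M[52]=29
edi=M[20]=48
esi=4-29=-25
edi=48^7=55
edi=M[20]=48
ebx=29^(-25)=-6
halt.

-6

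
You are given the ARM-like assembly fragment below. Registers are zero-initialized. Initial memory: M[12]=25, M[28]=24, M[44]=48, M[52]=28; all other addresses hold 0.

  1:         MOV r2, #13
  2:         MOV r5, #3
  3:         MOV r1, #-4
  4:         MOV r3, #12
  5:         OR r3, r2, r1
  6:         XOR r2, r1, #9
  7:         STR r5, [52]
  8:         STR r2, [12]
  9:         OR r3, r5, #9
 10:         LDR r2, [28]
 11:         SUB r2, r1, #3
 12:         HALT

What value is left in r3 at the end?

MOV r2, #13 → r2=13
MOV r5, #3 → r5=3
MOV r1, #-4 → r1=-4
MOV r3, #12 → r3=12
OR r3, r2, r1 → r3=13|(-4)=-3
XOR r2, r1, #9 → r2=(-4)^9=-11
STR r5, [52] → M[52]=3
STR r2, [12] → M[12]=-11
OR r3, r5, #9 → r3=3|9=11
LDR r2, [28] → r2=M[28]=24
SUB r2, r1, #3 → r2=(-4)-3=-7
halt.

11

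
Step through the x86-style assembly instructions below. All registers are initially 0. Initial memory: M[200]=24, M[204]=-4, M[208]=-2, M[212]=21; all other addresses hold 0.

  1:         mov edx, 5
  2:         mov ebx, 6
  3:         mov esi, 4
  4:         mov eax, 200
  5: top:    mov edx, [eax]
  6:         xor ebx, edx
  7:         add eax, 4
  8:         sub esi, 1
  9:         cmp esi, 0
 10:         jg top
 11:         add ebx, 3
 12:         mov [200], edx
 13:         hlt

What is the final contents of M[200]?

21

after mov edx, 5: edx=5
after mov ebx, 6: ebx=6
after mov esi, 4: esi=4
after mov eax, 200: eax=200
after mov edx, [eax]: edx=M[200]=24
after xor ebx, edx: ebx=6^24=30
after add eax, 4: eax=200+4=204
after sub esi, 1: esi=4-1=3
cmp esi, 0  (cmp 3,0)
jg top: taken
after mov edx, [eax]: edx=M[204]=-4
after xor ebx, edx: ebx=30^(-4)=-30
after add eax, 4: eax=204+4=208
after sub esi, 1: esi=3-1=2
cmp esi, 0  (cmp 2,0)
jg top: taken
after mov edx, [eax]: edx=M[208]=-2
after xor ebx, edx: ebx=(-30)^(-2)=28
after add eax, 4: eax=208+4=212
after sub esi, 1: esi=2-1=1
cmp esi, 0  (cmp 1,0)
jg top: taken
after mov edx, [eax]: edx=M[212]=21
after xor ebx, edx: ebx=28^21=9
after add eax, 4: eax=212+4=216
after sub esi, 1: esi=1-1=0
cmp esi, 0  (cmp 0,0)
jg top: not taken
after add ebx, 3: ebx=9+3=12
mov [200], edx → M[200]=21
halt.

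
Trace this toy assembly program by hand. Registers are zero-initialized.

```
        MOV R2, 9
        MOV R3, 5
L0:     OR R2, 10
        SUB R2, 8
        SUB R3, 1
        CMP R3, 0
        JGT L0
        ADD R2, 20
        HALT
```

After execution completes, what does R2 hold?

R2=9
R3=5
R2=9|10=11
R2=11-8=3
R3=5-1=4
CMP R3, 0  (cmp 4,0)
JGT L0: taken
R2=3|10=11
R2=11-8=3
R3=4-1=3
CMP R3, 0  (cmp 3,0)
JGT L0: taken
R2=3|10=11
R2=11-8=3
R3=3-1=2
CMP R3, 0  (cmp 2,0)
JGT L0: taken
R2=3|10=11
R2=11-8=3
R3=2-1=1
CMP R3, 0  (cmp 1,0)
JGT L0: taken
R2=3|10=11
R2=11-8=3
R3=1-1=0
CMP R3, 0  (cmp 0,0)
JGT L0: not taken
R2=3+20=23
halt.

23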